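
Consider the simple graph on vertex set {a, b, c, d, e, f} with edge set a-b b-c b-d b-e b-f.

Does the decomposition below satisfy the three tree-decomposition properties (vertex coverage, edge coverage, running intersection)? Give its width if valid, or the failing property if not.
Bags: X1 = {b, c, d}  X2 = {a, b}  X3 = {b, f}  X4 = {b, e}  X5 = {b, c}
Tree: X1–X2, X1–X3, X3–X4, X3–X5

A tree decomposition must satisfy three properties: every vertex lies in some bag; for every edge, both endpoints lie together in some bag; and for every vertex, the bags containing it form a connected subtree. Here bags containing vertex c are not connected in the tree, so the decomposition is invalid.

No — bags containing vertex c are not connected in the tree.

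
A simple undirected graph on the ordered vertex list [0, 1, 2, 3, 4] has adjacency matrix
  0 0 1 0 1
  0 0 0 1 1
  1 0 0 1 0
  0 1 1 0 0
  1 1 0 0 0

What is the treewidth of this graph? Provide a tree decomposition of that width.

The largest bag has 3 vertices, giving width 2; this decomposition certifies tw(G) ≤ 2. Since 2–3–1–4–0–2 is a cycle in G, G is not acyclic. Forests are exactly the graphs of treewidth ≤ 1, so tw(G) ≥ 2. Combining the bounds, tw(G) = 2.

Treewidth 2.
Bags: B1 = {1, 2, 3}  B2 = {1, 2, 4}  B3 = {0, 2, 4}
Tree: B1–B2, B2–B3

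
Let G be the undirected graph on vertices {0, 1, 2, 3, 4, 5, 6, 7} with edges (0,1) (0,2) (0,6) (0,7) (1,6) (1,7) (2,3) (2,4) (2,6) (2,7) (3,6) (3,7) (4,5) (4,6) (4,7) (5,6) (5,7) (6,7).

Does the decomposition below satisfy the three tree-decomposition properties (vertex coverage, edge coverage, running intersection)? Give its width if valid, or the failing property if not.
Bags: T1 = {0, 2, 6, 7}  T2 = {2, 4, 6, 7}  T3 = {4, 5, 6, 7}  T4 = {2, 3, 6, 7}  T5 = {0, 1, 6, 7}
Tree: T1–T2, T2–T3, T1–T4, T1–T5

Yes; width 3.

Vertex coverage: the bags together contain {0, 1, 2, 3, 4, 5, 6, 7}, the full vertex set. Edge coverage: each edge of G has both endpoints in at least one bag. Running intersection: for every vertex, the bags containing it form a connected subtree. All three properties hold, so this is a valid tree decomposition of width max|bag| − 1 = 3, and hence tw(G) ≤ 3.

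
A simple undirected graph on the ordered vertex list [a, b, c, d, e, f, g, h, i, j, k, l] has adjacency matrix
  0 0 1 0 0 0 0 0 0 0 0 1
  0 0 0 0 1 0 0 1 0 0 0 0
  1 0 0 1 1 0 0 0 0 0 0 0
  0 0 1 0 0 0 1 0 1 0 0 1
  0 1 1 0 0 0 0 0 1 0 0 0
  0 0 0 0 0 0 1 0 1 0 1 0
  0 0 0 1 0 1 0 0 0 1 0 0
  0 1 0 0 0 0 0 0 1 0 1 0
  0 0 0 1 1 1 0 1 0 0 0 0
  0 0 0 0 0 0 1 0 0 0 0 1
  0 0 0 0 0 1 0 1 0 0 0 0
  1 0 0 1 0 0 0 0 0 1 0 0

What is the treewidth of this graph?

3

A width-3 tree decomposition is:
Bags: B1 = {b, f, h, k}  B2 = {b, f, h, i}  B3 = {b, e, f, i}  B4 = {e, f, g, i}  B5 = {d, e, g, i}  B6 = {c, d, e, g}  B7 = {c, d, g, j}  B8 = {c, d, j, l}  B9 = {a, c, j, l}
Tree: B1–B2, B2–B3, B3–B4, B4–B5, B5–B6, B6–B7, B7–B8, B8–B9
Each bag holds 4 vertices, so the decomposition has width 3, which upper-bounds the treewidth. For the lower bound: the 4 vertex sets {b,h,k}, {f}, {i}, {c,d,e,g} are disjoint, each induces a connected subgraph, and every pair is joined by at least one edge of G. Contracting each set to a single vertex therefore yields K_{4} as a minor, and since treewidth is minor-monotone, tw(G) ≥ tw(K_{4}) = 3. Hence tw(G) = 3 exactly.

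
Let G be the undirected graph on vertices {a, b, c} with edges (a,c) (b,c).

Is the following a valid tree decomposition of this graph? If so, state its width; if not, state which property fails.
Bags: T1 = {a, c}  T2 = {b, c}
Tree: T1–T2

Yes; width 1.

Checking the three conditions: (i) the bags cover all of {a, b, c}; (ii) for each edge, some bag contains both endpoints; (iii) the bags containing any fixed vertex form a subtree. All hold, so the decomposition is valid with width 2 − 1 = 1.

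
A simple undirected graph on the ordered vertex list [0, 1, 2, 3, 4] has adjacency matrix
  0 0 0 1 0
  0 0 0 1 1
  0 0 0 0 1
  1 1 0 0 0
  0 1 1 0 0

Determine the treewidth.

A width-1 tree decomposition is:
Bags: B1 = {2, 4}  B2 = {1, 4}  B3 = {1, 3}  B4 = {0, 3}
Tree: B1–B2, B2–B3, B3–B4
Each bag holds 2 vertices, so the decomposition has width 1, which upper-bounds the treewidth. Since G has at least one edge (e.g. 2–4), it is not an edgeless graph, so tw(G) ≥ 1. Hence tw(G) = 1 exactly.

1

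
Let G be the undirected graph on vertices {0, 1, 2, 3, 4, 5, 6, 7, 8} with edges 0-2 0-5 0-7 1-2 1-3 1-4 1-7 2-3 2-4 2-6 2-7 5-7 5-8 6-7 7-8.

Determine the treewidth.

2

A width-2 tree decomposition is:
Bags: B1 = {0, 2, 7}  B2 = {2, 6, 7}  B3 = {1, 2, 7}  B4 = {0, 5, 7}  B5 = {1, 2, 3}  B6 = {1, 2, 4}  B7 = {5, 7, 8}
Tree: B1–B2, B2–B3, B1–B4, B3–B5, B3–B6, B4–B7
Each bag holds 3 vertices, so the decomposition has width 2, which upper-bounds the treewidth. Conversely, {5, 7, 8} is a clique of size 3, and the vertices of any clique must share a bag in every tree decomposition; so some bag has ≥ 3 vertices and tw(G) ≥ 2. The upper and lower bounds meet at 2, so that is the treewidth.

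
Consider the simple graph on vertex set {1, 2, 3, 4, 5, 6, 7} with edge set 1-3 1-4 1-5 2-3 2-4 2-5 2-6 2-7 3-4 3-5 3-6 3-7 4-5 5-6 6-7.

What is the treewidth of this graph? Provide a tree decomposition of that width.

Treewidth 3.
One optimal decomposition is:
Bags: B1 = {2, 3, 4, 5}  B2 = {1, 3, 4, 5}  B3 = {2, 3, 5, 6}  B4 = {2, 3, 6, 7}
Tree: B1–B2, B1–B3, B3–B4

Each bag holds 4 vertices, so the decomposition has width 3, which upper-bounds the treewidth. For the lower bound, the 4 vertices {1, 3, 4, 5} are pairwise adjacent, and any tree decomposition puts a clique entirely inside one bag — forcing width ≥ 3. The upper and lower bounds meet at 3, so that is the treewidth.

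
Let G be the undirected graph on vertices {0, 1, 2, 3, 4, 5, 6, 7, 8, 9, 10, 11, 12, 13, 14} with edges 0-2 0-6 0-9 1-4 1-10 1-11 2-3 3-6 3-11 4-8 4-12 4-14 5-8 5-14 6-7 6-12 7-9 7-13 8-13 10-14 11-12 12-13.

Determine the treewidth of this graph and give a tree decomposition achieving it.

Every bag has size at most 4, so the width is 4 − 1 = 3 and tw(G) ≤ 3. For the lower bound: the 4 vertex sets {0,2,9}, {3}, {6}, {7,11,12,13} are disjoint, each induces a connected subgraph, and every pair is joined by at least one edge of G. Contracting each set to a single vertex therefore yields K_{4} as a minor, and since treewidth is minor-monotone, tw(G) ≥ tw(K_{4}) = 3. Therefore the treewidth is 3.

Treewidth 3.
One optimal decomposition is:
Bags: B1 = {0, 2, 3, 9}  B2 = {0, 3, 6, 9}  B3 = {3, 6, 7, 9}  B4 = {3, 6, 7, 11}  B5 = {6, 7, 11, 12}  B6 = {7, 11, 12, 13}  B7 = {1, 11, 12, 13}  B8 = {1, 4, 12, 13}  B9 = {1, 4, 8, 13}  B10 = {1, 4, 8, 10}  B11 = {4, 8, 10, 14}  B12 = {5, 8, 10, 14}
Tree: B1–B2, B2–B3, B3–B4, B4–B5, B5–B6, B6–B7, B7–B8, B8–B9, B9–B10, B10–B11, B11–B12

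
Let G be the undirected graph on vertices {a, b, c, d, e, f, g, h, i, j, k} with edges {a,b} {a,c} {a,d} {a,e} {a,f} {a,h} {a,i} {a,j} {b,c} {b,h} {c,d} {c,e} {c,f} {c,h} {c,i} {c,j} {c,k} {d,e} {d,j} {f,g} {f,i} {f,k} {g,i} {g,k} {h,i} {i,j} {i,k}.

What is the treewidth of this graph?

3

A width-3 tree decomposition is:
Bags: B1 = {a, c, f, i}  B2 = {a, c, i, j}  B3 = {a, c, d, j}  B4 = {a, c, d, e}  B5 = {a, c, h, i}  B6 = {c, f, i, k}  B7 = {a, b, c, h}  B8 = {f, g, i, k}
Tree: B1–B2, B2–B3, B3–B4, B2–B5, B1–B6, B5–B7, B6–B8
Every bag has size at most 4, so the width is 4 − 1 = 3 and tw(G) ≤ 3. For the lower bound, the 4 vertices {f, g, i, k} are pairwise adjacent, and any tree decomposition puts a clique entirely inside one bag — forcing width ≥ 3. The upper and lower bounds meet at 3, so that is the treewidth.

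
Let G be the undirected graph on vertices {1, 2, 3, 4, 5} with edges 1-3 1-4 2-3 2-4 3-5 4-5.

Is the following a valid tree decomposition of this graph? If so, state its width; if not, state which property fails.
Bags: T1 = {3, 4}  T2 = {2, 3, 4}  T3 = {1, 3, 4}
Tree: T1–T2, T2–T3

A tree decomposition must satisfy three properties: every vertex lies in some bag; for every edge, both endpoints lie together in some bag; and for every vertex, the bags containing it form a connected subtree. Here vertex 5 appears in no bag, so the decomposition is invalid.

No — vertex 5 appears in no bag.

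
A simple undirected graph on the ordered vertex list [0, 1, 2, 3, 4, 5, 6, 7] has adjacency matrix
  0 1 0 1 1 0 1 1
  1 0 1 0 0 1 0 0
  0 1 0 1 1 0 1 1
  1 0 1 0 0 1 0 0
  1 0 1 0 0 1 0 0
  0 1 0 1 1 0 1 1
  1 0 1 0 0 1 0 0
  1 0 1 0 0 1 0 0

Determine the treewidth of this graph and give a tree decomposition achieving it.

Each bag holds 4 vertices, so the decomposition has width 3, which upper-bounds the treewidth. For the lower bound: the 4 vertex sets {2,3}, {0,7}, {5}, {4} are disjoint, each induces a connected subgraph, and every pair is joined by at least one edge of G. Contracting each set to a single vertex therefore yields K_{4} as a minor, and since treewidth is minor-monotone, tw(G) ≥ tw(K_{4}) = 3. The upper and lower bounds meet at 3, so that is the treewidth.

Treewidth 3.
Bags: B1 = {0, 2, 3, 5}  B2 = {0, 2, 5, 7}  B3 = {0, 2, 4, 5}  B4 = {0, 1, 2, 5}  B5 = {0, 2, 5, 6}
Tree: B1–B2, B2–B3, B3–B4, B4–B5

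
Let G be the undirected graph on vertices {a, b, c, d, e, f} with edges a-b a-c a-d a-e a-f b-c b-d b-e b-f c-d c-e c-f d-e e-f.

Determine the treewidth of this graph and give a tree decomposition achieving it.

The largest bag has 5 vertices, giving width 4; this decomposition certifies tw(G) ≤ 4. On the other hand G contains the 5-clique {a, b, c, d, e}. A clique must lie in a single bag of any decomposition, so no decomposition can have width below 4. The upper and lower bounds meet at 4, so that is the treewidth.

Treewidth 4.
One optimal decomposition is:
Bags: B1 = {a, b, c, e, f}  B2 = {a, b, c, d, e}
Tree: B1–B2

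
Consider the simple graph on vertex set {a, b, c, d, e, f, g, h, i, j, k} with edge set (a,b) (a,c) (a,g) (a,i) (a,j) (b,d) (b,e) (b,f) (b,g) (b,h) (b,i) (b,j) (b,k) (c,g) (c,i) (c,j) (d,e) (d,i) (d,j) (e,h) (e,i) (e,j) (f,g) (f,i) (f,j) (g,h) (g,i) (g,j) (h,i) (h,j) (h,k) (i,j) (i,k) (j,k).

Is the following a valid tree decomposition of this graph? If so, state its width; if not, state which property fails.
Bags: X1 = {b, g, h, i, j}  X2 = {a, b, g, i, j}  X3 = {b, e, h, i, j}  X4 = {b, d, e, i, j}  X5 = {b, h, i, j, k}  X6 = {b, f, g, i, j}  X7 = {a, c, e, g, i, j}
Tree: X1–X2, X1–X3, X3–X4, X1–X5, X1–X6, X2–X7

A tree decomposition must satisfy three properties: every vertex lies in some bag; for every edge, both endpoints lie together in some bag; and for every vertex, the bags containing it form a connected subtree. Here bags containing vertex e are not connected in the tree, so the decomposition is invalid.

No — bags containing vertex e are not connected in the tree.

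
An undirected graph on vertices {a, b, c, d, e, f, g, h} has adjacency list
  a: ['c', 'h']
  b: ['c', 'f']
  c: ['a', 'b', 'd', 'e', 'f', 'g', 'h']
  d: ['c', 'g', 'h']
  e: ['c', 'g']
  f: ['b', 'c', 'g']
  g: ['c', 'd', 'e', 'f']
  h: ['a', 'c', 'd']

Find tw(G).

2

A width-2 tree decomposition is:
Bags: B1 = {c, d, g}  B2 = {c, f, g}  B3 = {c, e, g}  B4 = {c, d, h}  B5 = {b, c, f}  B6 = {a, c, h}
Tree: B1–B2, B1–B3, B1–B4, B2–B5, B4–B6
Each bag holds 3 vertices, so the decomposition has width 2, which upper-bounds the treewidth. On the other hand G contains the 3-clique {c, d, g}. A clique must lie in a single bag of any decomposition, so no decomposition can have width below 2. Therefore the treewidth is 2.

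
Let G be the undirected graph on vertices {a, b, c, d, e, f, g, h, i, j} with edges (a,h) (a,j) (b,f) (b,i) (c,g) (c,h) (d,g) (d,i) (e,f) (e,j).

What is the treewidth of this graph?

A width-2 tree decomposition is:
Bags: B1 = {c, g, h}  B2 = {a, g, h}  B3 = {a, g, j}  B4 = {e, g, j}  B5 = {e, f, g}  B6 = {b, f, g}  B7 = {b, g, i}  B8 = {d, g, i}
Tree: B1–B2, B2–B3, B3–B4, B4–B5, B5–B6, B6–B7, B7–B8
The largest bag has 3 vertices, giving width 2; this decomposition certifies tw(G) ≤ 2. The edges g–c–h–a–j–e–f–b–i–d–g form a cycle, so G is not a tree and its treewidth is at least 2. Combining the bounds, tw(G) = 2.

2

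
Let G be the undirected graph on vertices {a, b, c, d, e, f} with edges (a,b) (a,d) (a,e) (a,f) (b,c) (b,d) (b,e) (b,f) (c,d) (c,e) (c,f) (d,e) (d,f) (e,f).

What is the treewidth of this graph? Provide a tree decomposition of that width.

The largest bag has 5 vertices, giving width 4; this decomposition certifies tw(G) ≤ 4. On the other hand G contains the 5-clique {b, c, d, e, f}. A clique must lie in a single bag of any decomposition, so no decomposition can have width below 4. Combining the bounds, tw(G) = 4.

Treewidth 4.
One such decomposition:
Bags: B1 = {b, c, d, e, f}  B2 = {a, b, d, e, f}
Tree: B1–B2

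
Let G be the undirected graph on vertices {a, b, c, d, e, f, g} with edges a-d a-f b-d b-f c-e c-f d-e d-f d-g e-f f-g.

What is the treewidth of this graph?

A width-2 tree decomposition is:
Bags: B1 = {d, e, f}  B2 = {c, e, f}  B3 = {b, d, f}  B4 = {d, f, g}  B5 = {a, d, f}
Tree: B1–B2, B1–B3, B3–B4, B1–B5
Every bag has size at most 3, so the width is 3 − 1 = 2 and tw(G) ≤ 2. On the other hand G contains the 3-clique {d, f, g}. A clique must lie in a single bag of any decomposition, so no decomposition can have width below 2. Therefore the treewidth is 2.

2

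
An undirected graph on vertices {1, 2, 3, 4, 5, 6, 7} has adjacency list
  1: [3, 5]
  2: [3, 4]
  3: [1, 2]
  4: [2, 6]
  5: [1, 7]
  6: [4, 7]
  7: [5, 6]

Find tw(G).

2

A width-2 tree decomposition is:
Bags: B1 = {1, 3, 5}  B2 = {3, 5, 7}  B3 = {3, 6, 7}  B4 = {3, 4, 6}  B5 = {2, 3, 4}
Tree: B1–B2, B2–B3, B3–B4, B4–B5
The largest bag has 3 vertices, giving width 2; this decomposition certifies tw(G) ≤ 2. The edges 3–1–5–7–6–4–2–3 form a cycle, so G is not a tree and its treewidth is at least 2. The upper and lower bounds meet at 2, so that is the treewidth.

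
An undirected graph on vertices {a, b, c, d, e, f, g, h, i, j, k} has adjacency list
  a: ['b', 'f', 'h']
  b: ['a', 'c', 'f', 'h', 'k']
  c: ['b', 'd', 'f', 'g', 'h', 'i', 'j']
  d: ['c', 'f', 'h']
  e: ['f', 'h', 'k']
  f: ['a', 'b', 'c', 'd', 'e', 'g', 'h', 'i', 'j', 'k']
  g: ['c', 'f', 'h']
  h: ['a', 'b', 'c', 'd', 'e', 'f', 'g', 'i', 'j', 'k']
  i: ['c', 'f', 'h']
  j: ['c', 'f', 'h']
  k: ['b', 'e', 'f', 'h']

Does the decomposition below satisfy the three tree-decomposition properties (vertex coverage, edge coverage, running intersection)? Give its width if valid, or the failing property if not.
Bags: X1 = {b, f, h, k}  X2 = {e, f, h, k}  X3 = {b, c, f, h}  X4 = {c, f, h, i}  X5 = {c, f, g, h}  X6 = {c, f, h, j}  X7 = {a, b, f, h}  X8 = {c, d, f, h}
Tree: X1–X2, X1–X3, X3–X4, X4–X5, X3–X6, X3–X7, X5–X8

Yes; width 3.

Vertex coverage: the bags together contain {a, b, c, d, e, f, g, h, i, j, k}, the full vertex set. Edge coverage: each edge of G has both endpoints in at least one bag. Running intersection: for every vertex, the bags containing it form a connected subtree. All three properties hold, so this is a valid tree decomposition of width max|bag| − 1 = 3, and hence tw(G) ≤ 3.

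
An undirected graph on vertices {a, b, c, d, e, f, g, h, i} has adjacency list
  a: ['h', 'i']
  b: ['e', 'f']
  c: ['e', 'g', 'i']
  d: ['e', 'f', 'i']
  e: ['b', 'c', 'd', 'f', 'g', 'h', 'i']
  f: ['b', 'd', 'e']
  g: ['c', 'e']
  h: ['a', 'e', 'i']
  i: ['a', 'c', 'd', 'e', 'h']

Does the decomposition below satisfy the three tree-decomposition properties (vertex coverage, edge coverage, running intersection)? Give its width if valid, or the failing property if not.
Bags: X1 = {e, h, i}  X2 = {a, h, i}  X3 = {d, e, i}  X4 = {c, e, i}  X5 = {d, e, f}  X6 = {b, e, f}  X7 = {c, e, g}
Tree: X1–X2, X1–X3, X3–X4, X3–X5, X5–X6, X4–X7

Yes; width 2.

Every vertex of G appears in some bag (union = {a, b, c, d, e, f, g, h, i}); every edge is covered by a bag; and for each vertex v the set of bags containing v is connected in the bag tree. The decomposition is therefore valid. The largest bag has 3 vertices, so the width is 2.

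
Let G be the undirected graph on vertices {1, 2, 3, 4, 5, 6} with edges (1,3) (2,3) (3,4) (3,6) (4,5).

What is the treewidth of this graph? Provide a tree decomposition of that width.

Each bag holds 2 vertices, so the decomposition has width 1, which upper-bounds the treewidth. Any graph with an edge has treewidth ≥ 1, and G has the edge 1–3. Hence tw(G) = 1 exactly.

Treewidth 1.
One such decomposition:
Bags: B1 = {1, 3}  B2 = {3, 4}  B3 = {4, 5}  B4 = {3, 6}  B5 = {2, 3}
Tree: B1–B2, B2–B3, B2–B4, B4–B5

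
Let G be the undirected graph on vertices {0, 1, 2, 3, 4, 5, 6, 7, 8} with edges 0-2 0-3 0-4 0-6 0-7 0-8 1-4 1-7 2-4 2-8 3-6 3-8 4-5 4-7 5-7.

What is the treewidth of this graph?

2

A width-2 tree decomposition is:
Bags: B1 = {0, 2, 8}  B2 = {0, 3, 8}  B3 = {0, 2, 4}  B4 = {0, 4, 7}  B5 = {0, 3, 6}  B6 = {4, 5, 7}  B7 = {1, 4, 7}
Tree: B1–B2, B1–B3, B3–B4, B2–B5, B4–B6, B6–B7
Every bag has size at most 3, so the width is 3 − 1 = 2 and tw(G) ≤ 2. On the other hand G contains the 3-clique {0, 2, 8}. A clique must lie in a single bag of any decomposition, so no decomposition can have width below 2. Combining the bounds, tw(G) = 2.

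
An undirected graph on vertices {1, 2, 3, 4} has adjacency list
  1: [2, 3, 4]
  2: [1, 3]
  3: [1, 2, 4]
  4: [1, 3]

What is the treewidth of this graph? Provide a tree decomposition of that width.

The largest bag has 3 vertices, giving width 2; this decomposition certifies tw(G) ≤ 2. Conversely, {1, 2, 3} is a clique of size 3, and the vertices of any clique must share a bag in every tree decomposition; so some bag has ≥ 3 vertices and tw(G) ≥ 2. Therefore the treewidth is 2.

Treewidth 2.
One such decomposition:
Bags: B1 = {1, 2, 3}  B2 = {1, 3, 4}
Tree: B1–B2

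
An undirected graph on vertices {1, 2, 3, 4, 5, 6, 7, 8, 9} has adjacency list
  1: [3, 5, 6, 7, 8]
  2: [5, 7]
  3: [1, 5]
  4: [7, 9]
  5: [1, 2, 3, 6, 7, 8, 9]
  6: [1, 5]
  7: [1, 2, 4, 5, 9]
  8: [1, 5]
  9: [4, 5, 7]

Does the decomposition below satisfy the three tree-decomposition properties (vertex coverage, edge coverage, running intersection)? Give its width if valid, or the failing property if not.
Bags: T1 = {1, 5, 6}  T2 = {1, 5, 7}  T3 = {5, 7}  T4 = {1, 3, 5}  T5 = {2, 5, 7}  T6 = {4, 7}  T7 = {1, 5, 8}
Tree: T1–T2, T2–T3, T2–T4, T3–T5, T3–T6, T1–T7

No — vertex 9 appears in no bag.

A tree decomposition must satisfy three properties: every vertex lies in some bag; for every edge, both endpoints lie together in some bag; and for every vertex, the bags containing it form a connected subtree. Here vertex 9 appears in no bag, so the decomposition is invalid.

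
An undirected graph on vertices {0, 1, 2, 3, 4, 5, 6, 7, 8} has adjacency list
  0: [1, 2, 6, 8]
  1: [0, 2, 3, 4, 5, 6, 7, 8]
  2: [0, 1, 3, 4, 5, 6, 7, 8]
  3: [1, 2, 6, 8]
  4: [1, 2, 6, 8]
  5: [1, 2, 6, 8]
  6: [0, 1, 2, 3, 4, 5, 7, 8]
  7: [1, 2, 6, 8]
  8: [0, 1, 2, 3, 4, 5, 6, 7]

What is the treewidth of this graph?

4

A width-4 tree decomposition is:
Bags: B1 = {1, 2, 6, 7, 8}  B2 = {1, 2, 4, 6, 8}  B3 = {0, 1, 2, 6, 8}  B4 = {1, 2, 3, 6, 8}  B5 = {1, 2, 5, 6, 8}
Tree: B1–B2, B2–B3, B3–B4, B4–B5
The largest bag has 5 vertices, giving width 4; this decomposition certifies tw(G) ≤ 4. On the other hand G contains the 5-clique {0, 1, 2, 6, 8}. A clique must lie in a single bag of any decomposition, so no decomposition can have width below 4. Therefore the treewidth is 4.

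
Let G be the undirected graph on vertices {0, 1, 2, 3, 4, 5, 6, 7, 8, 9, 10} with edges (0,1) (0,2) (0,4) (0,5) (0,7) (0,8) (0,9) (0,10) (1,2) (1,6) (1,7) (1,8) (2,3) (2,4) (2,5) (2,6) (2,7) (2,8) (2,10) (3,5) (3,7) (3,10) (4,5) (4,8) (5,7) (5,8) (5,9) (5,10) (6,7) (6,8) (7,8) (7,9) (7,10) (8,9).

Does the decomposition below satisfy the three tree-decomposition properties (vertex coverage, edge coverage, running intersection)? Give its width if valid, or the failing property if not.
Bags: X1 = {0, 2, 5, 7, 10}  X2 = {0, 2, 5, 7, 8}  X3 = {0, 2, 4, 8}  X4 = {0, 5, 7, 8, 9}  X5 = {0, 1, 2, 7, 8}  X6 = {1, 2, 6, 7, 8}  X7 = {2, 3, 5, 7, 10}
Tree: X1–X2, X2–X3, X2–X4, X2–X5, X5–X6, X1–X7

No — edge (5,4) lies in no bag.

A tree decomposition must satisfy three properties: every vertex lies in some bag; for every edge, both endpoints lie together in some bag; and for every vertex, the bags containing it form a connected subtree. Here edge (5,4) lies in no bag, so the decomposition is invalid.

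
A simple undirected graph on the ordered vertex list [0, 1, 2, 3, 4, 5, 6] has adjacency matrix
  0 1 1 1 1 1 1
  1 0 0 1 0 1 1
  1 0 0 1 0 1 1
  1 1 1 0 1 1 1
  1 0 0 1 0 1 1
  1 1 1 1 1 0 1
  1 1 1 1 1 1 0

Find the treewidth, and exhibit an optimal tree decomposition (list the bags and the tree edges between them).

Each bag holds 5 vertices, so the decomposition has width 4, which upper-bounds the treewidth. For the lower bound, the 5 vertices {0, 1, 3, 5, 6} are pairwise adjacent, and any tree decomposition puts a clique entirely inside one bag — forcing width ≥ 4. Hence tw(G) = 4 exactly.

Treewidth 4.
One optimal decomposition is:
Bags: B1 = {0, 3, 4, 5, 6}  B2 = {0, 2, 3, 5, 6}  B3 = {0, 1, 3, 5, 6}
Tree: B1–B2, B1–B3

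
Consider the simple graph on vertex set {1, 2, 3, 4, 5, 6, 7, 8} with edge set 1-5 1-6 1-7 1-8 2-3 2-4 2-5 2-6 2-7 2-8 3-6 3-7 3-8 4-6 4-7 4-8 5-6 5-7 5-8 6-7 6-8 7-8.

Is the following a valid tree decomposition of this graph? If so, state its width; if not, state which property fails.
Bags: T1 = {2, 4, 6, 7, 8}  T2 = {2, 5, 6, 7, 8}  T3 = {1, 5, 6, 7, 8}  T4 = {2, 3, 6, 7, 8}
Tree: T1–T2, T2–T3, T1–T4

Yes; width 4.

Every vertex of G appears in some bag (union = {1, 2, 3, 4, 5, 6, 7, 8}); every edge is covered by a bag; and for each vertex v the set of bags containing v is connected in the bag tree. The decomposition is therefore valid. The largest bag has 5 vertices, so the width is 4.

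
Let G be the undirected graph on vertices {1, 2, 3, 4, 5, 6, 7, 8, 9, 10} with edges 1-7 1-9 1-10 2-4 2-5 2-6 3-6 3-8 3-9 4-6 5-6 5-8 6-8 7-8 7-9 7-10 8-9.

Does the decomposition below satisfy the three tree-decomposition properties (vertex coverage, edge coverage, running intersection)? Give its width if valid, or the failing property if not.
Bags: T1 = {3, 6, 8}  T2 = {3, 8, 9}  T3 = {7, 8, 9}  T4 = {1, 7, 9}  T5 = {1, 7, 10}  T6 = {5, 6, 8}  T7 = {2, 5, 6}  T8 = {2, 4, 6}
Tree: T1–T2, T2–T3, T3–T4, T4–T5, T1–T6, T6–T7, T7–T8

Yes; width 2.

Checking the three conditions: (i) the bags cover all of {1, 2, 3, 4, 5, 6, 7, 8, 9, 10}; (ii) for each edge, some bag contains both endpoints; (iii) the bags containing any fixed vertex form a subtree. All hold, so the decomposition is valid with width 3 − 1 = 2.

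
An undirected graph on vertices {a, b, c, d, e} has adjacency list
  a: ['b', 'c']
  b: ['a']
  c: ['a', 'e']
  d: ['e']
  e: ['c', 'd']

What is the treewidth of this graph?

1

A width-1 tree decomposition is:
Bags: B1 = {d, e}  B2 = {c, e}  B3 = {a, c}  B4 = {a, b}
Tree: B1–B2, B2–B3, B3–B4
Every bag has size at most 2, so the width is 2 − 1 = 1 and tw(G) ≤ 1. Any graph with an edge has treewidth ≥ 1, and G has the edge d–e. The upper and lower bounds meet at 1, so that is the treewidth.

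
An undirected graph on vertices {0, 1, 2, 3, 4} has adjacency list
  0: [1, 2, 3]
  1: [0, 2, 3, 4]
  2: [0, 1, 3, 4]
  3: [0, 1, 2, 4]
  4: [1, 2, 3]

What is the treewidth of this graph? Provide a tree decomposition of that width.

The largest bag has 4 vertices, giving width 3; this decomposition certifies tw(G) ≤ 3. Conversely, {0, 1, 2, 3} is a clique of size 4, and the vertices of any clique must share a bag in every tree decomposition; so some bag has ≥ 4 vertices and tw(G) ≥ 3. Therefore the treewidth is 3.

Treewidth 3.
One optimal decomposition is:
Bags: B1 = {1, 2, 3, 4}  B2 = {0, 1, 2, 3}
Tree: B1–B2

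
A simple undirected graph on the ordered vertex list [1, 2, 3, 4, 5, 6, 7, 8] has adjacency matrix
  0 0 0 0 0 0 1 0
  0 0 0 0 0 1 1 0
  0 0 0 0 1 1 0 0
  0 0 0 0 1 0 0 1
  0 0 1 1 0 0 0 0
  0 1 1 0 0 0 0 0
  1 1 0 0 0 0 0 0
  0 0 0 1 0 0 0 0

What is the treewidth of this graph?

1

A width-1 tree decomposition is:
Bags: B1 = {1, 7}  B2 = {2, 7}  B3 = {2, 6}  B4 = {3, 6}  B5 = {3, 5}  B6 = {4, 5}  B7 = {4, 8}
Tree: B1–B2, B2–B3, B3–B4, B4–B5, B5–B6, B6–B7
The largest bag has 2 vertices, giving width 1; this decomposition certifies tw(G) ≤ 1. G has an edge, so its treewidth is at least 1. The upper and lower bounds meet at 1, so that is the treewidth.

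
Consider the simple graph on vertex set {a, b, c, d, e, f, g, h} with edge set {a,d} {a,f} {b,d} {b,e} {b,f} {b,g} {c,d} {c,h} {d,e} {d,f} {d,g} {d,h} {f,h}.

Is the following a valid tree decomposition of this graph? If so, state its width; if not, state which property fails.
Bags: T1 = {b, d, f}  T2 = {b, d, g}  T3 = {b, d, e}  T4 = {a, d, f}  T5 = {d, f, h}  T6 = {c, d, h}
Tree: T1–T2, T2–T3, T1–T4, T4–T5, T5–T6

Checking the three conditions: (i) the bags cover all of {a, b, c, d, e, f, g, h}; (ii) for each edge, some bag contains both endpoints; (iii) the bags containing any fixed vertex form a subtree. All hold, so the decomposition is valid with width 3 − 1 = 2.

Yes; width 2.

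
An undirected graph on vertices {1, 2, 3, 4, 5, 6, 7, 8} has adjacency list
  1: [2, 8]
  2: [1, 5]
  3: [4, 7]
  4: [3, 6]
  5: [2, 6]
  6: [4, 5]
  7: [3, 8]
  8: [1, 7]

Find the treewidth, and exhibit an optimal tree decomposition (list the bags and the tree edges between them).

The largest bag has 3 vertices, giving width 2; this decomposition certifies tw(G) ≤ 2. Since 1–8–7–3–4–6–5–2–1 is a cycle in G, G is not acyclic. Forests are exactly the graphs of treewidth ≤ 1, so tw(G) ≥ 2. Hence tw(G) = 2 exactly.

Treewidth 2.
One optimal decomposition is:
Bags: B1 = {1, 7, 8}  B2 = {1, 3, 7}  B3 = {1, 3, 4}  B4 = {1, 4, 6}  B5 = {1, 5, 6}  B6 = {1, 2, 5}
Tree: B1–B2, B2–B3, B3–B4, B4–B5, B5–B6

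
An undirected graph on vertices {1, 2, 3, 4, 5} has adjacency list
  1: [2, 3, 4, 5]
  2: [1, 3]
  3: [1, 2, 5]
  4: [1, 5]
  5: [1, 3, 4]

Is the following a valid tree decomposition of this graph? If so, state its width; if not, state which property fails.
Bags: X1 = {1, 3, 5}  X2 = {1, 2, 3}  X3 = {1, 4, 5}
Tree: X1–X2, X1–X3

Checking the three conditions: (i) the bags cover all of {1, 2, 3, 4, 5}; (ii) for each edge, some bag contains both endpoints; (iii) the bags containing any fixed vertex form a subtree. All hold, so the decomposition is valid with width 3 − 1 = 2.

Yes; width 2.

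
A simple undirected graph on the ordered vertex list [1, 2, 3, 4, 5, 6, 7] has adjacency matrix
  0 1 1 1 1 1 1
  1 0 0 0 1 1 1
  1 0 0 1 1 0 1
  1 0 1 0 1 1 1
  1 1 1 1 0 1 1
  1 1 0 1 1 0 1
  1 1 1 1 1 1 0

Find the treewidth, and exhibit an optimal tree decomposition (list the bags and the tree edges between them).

Each bag holds 5 vertices, so the decomposition has width 4, which upper-bounds the treewidth. For the lower bound, the 5 vertices {1, 2, 5, 6, 7} are pairwise adjacent, and any tree decomposition puts a clique entirely inside one bag — forcing width ≥ 4. Hence tw(G) = 4 exactly.

Treewidth 4.
One optimal decomposition is:
Bags: B1 = {1, 4, 5, 6, 7}  B2 = {1, 2, 5, 6, 7}  B3 = {1, 3, 4, 5, 7}
Tree: B1–B2, B1–B3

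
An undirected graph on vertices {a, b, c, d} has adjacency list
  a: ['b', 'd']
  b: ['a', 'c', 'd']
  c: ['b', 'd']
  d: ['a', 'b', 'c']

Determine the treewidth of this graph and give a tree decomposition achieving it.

Treewidth 2.
Bags: B1 = {b, c, d}  B2 = {a, b, d}
Tree: B1–B2

The largest bag has 3 vertices, giving width 2; this decomposition certifies tw(G) ≤ 2. Conversely, {b, c, d} is a clique of size 3, and the vertices of any clique must share a bag in every tree decomposition; so some bag has ≥ 3 vertices and tw(G) ≥ 2. The upper and lower bounds meet at 2, so that is the treewidth.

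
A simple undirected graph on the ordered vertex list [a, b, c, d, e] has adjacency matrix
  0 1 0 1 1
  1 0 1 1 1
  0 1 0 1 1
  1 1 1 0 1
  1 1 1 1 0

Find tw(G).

3

A width-3 tree decomposition is:
Bags: B1 = {a, b, d, e}  B2 = {b, c, d, e}
Tree: B1–B2
The largest bag has 4 vertices, giving width 3; this decomposition certifies tw(G) ≤ 3. On the other hand G contains the 4-clique {b, c, d, e}. A clique must lie in a single bag of any decomposition, so no decomposition can have width below 3. Hence tw(G) = 3 exactly.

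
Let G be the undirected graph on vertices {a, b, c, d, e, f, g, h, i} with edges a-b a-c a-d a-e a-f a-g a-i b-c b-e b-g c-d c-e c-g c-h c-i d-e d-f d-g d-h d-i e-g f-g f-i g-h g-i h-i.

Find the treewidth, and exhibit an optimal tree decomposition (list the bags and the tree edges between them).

Treewidth 4.
One such decomposition:
Bags: B1 = {a, b, c, e, g}  B2 = {a, c, d, e, g}  B3 = {a, c, d, g, i}  B4 = {a, d, f, g, i}  B5 = {c, d, g, h, i}
Tree: B1–B2, B2–B3, B3–B4, B3–B5

Each bag holds 5 vertices, so the decomposition has width 4, which upper-bounds the treewidth. For the lower bound, the 5 vertices {a, c, d, e, g} are pairwise adjacent, and any tree decomposition puts a clique entirely inside one bag — forcing width ≥ 4. Hence tw(G) = 4 exactly.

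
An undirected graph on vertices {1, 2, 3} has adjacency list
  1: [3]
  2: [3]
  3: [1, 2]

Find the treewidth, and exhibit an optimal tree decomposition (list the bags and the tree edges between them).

Treewidth 1.
Bags: B1 = {1, 3}  B2 = {2, 3}
Tree: B1–B2

Each bag holds 2 vertices, so the decomposition has width 1, which upper-bounds the treewidth. Any graph with an edge has treewidth ≥ 1, and G has the edge 3–1. Combining the bounds, tw(G) = 1.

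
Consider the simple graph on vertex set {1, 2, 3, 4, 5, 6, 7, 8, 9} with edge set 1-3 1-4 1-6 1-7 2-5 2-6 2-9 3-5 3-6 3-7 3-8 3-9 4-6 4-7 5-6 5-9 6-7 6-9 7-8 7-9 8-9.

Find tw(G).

A width-3 tree decomposition is:
Bags: B1 = {1, 3, 6, 7}  B2 = {1, 4, 6, 7}  B3 = {3, 6, 7, 9}  B4 = {3, 5, 6, 9}  B5 = {3, 7, 8, 9}  B6 = {2, 5, 6, 9}
Tree: B1–B2, B1–B3, B3–B4, B3–B5, B4–B6
Each bag holds 4 vertices, so the decomposition has width 3, which upper-bounds the treewidth. For the lower bound, the 4 vertices {3, 7, 8, 9} are pairwise adjacent, and any tree decomposition puts a clique entirely inside one bag — forcing width ≥ 3. Combining the bounds, tw(G) = 3.

3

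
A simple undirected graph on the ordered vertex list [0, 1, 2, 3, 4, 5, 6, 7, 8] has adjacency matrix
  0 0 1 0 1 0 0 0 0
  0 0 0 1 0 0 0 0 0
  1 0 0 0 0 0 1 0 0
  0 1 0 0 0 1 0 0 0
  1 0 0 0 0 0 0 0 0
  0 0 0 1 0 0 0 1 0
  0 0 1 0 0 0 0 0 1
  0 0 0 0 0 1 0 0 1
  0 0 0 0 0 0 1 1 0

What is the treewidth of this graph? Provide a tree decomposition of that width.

Treewidth 1.
One such decomposition:
Bags: B1 = {1, 3}  B2 = {3, 5}  B3 = {5, 7}  B4 = {7, 8}  B5 = {6, 8}  B6 = {2, 6}  B7 = {0, 2}  B8 = {0, 4}
Tree: B1–B2, B2–B3, B3–B4, B4–B5, B5–B6, B6–B7, B7–B8

The largest bag has 2 vertices, giving width 1; this decomposition certifies tw(G) ≤ 1. Any graph with an edge has treewidth ≥ 1, and G has the edge 1–3. Therefore the treewidth is 1.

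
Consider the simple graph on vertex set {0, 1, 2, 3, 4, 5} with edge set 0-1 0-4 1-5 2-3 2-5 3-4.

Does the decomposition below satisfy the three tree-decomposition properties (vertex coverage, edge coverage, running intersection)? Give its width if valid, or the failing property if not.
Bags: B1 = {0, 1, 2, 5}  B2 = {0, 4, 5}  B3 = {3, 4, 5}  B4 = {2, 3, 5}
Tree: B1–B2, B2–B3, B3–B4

A tree decomposition must satisfy three properties: every vertex lies in some bag; for every edge, both endpoints lie together in some bag; and for every vertex, the bags containing it form a connected subtree. Here bags containing vertex 2 are not connected in the tree, so the decomposition is invalid.

No — bags containing vertex 2 are not connected in the tree.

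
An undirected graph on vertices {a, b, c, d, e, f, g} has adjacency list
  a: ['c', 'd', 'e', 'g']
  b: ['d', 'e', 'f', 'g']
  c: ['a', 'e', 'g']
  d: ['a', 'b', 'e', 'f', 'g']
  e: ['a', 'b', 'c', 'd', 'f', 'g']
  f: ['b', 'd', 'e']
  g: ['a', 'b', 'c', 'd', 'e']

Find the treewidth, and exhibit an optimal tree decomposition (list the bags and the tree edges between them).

Treewidth 3.
One optimal decomposition is:
Bags: B1 = {a, c, e, g}  B2 = {a, d, e, g}  B3 = {b, d, e, g}  B4 = {b, d, e, f}
Tree: B1–B2, B2–B3, B3–B4

Each bag holds 4 vertices, so the decomposition has width 3, which upper-bounds the treewidth. On the other hand G contains the 4-clique {a, d, e, g}. A clique must lie in a single bag of any decomposition, so no decomposition can have width below 3. Combining the bounds, tw(G) = 3.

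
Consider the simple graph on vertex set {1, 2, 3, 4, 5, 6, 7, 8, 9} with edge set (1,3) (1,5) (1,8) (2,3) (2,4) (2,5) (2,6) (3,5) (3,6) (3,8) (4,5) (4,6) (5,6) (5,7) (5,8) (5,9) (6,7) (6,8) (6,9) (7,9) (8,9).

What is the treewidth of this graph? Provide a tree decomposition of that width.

Each bag holds 4 vertices, so the decomposition has width 3, which upper-bounds the treewidth. For the lower bound, the 4 vertices {1, 3, 5, 8} are pairwise adjacent, and any tree decomposition puts a clique entirely inside one bag — forcing width ≥ 3. Therefore the treewidth is 3.

Treewidth 3.
One optimal decomposition is:
Bags: B1 = {2, 3, 5, 6}  B2 = {3, 5, 6, 8}  B3 = {2, 4, 5, 6}  B4 = {5, 6, 8, 9}  B5 = {5, 6, 7, 9}  B6 = {1, 3, 5, 8}
Tree: B1–B2, B1–B3, B2–B4, B4–B5, B2–B6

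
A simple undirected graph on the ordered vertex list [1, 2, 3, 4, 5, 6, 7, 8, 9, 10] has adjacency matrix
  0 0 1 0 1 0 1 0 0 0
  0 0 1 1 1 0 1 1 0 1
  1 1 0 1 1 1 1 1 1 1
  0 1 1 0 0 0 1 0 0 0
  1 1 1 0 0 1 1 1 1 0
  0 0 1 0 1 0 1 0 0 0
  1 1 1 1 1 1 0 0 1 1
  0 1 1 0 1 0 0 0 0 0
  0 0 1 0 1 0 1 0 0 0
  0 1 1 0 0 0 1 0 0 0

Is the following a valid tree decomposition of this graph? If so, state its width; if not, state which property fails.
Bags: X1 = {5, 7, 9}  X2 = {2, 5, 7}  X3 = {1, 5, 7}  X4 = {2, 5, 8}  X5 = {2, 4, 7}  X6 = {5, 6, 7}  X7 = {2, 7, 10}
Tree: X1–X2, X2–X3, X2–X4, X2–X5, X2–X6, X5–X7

No — vertex 3 appears in no bag.

A tree decomposition must satisfy three properties: every vertex lies in some bag; for every edge, both endpoints lie together in some bag; and for every vertex, the bags containing it form a connected subtree. Here vertex 3 appears in no bag, so the decomposition is invalid.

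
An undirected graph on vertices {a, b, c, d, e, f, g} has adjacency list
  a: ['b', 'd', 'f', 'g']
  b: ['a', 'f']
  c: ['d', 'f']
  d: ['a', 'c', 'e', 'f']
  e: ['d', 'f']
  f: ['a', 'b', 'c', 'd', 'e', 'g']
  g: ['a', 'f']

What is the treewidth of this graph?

2

A width-2 tree decomposition is:
Bags: B1 = {a, b, f}  B2 = {a, f, g}  B3 = {a, d, f}  B4 = {c, d, f}  B5 = {d, e, f}
Tree: B1–B2, B1–B3, B3–B4, B4–B5
Every bag has size at most 3, so the width is 3 − 1 = 2 and tw(G) ≤ 2. For the lower bound, the 3 vertices {d, e, f} are pairwise adjacent, and any tree decomposition puts a clique entirely inside one bag — forcing width ≥ 2. The upper and lower bounds meet at 2, so that is the treewidth.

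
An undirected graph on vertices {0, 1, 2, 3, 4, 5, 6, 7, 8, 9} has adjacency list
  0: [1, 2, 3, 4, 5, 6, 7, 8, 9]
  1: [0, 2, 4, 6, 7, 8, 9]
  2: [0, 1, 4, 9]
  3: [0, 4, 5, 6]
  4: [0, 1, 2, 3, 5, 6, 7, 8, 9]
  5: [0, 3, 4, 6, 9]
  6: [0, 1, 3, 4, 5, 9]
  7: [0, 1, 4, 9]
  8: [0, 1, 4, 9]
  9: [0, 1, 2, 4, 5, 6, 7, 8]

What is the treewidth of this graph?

A width-4 tree decomposition is:
Bags: B1 = {0, 1, 4, 8, 9}  B2 = {0, 1, 4, 6, 9}  B3 = {0, 4, 5, 6, 9}  B4 = {0, 3, 4, 5, 6}  B5 = {0, 1, 4, 7, 9}  B6 = {0, 1, 2, 4, 9}
Tree: B1–B2, B2–B3, B3–B4, B1–B5, B5–B6
Each bag holds 5 vertices, so the decomposition has width 4, which upper-bounds the treewidth. Conversely, {0, 1, 4, 8, 9} is a clique of size 5, and the vertices of any clique must share a bag in every tree decomposition; so some bag has ≥ 5 vertices and tw(G) ≥ 4. Combining the bounds, tw(G) = 4.

4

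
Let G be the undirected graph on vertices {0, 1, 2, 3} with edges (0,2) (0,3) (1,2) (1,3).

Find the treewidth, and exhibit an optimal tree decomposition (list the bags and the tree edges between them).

Every bag has size at most 3, so the width is 3 − 1 = 2 and tw(G) ≤ 2. For the lower bound, G contains the cycle 0–3–1–2–0, so G is not a forest; only forests have treewidth ≤ 1, hence tw(G) ≥ 2. Combining the bounds, tw(G) = 2.

Treewidth 2.
One optimal decomposition is:
Bags: B1 = {0, 1, 3}  B2 = {0, 1, 2}
Tree: B1–B2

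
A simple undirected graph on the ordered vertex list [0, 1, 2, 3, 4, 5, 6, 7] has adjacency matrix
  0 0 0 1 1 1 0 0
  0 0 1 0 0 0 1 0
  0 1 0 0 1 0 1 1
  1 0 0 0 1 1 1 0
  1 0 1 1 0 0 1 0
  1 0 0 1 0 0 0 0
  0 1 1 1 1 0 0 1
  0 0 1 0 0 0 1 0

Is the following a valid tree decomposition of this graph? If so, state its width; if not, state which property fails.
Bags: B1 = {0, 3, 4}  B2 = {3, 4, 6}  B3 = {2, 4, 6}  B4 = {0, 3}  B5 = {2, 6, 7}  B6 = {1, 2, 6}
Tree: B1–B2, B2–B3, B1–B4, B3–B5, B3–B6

No — vertex 5 appears in no bag.

A tree decomposition must satisfy three properties: every vertex lies in some bag; for every edge, both endpoints lie together in some bag; and for every vertex, the bags containing it form a connected subtree. Here vertex 5 appears in no bag, so the decomposition is invalid.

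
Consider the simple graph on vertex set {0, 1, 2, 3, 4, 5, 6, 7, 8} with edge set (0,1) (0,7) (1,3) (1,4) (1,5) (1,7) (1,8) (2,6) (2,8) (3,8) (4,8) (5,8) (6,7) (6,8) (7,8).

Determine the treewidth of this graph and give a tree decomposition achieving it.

Treewidth 2.
One optimal decomposition is:
Bags: B1 = {1, 7, 8}  B2 = {0, 1, 7}  B3 = {1, 3, 8}  B4 = {6, 7, 8}  B5 = {1, 4, 8}  B6 = {1, 5, 8}  B7 = {2, 6, 8}
Tree: B1–B2, B1–B3, B1–B4, B1–B5, B5–B6, B4–B7

Each bag holds 3 vertices, so the decomposition has width 2, which upper-bounds the treewidth. On the other hand G contains the 3-clique {0, 1, 7}. A clique must lie in a single bag of any decomposition, so no decomposition can have width below 2. Hence tw(G) = 2 exactly.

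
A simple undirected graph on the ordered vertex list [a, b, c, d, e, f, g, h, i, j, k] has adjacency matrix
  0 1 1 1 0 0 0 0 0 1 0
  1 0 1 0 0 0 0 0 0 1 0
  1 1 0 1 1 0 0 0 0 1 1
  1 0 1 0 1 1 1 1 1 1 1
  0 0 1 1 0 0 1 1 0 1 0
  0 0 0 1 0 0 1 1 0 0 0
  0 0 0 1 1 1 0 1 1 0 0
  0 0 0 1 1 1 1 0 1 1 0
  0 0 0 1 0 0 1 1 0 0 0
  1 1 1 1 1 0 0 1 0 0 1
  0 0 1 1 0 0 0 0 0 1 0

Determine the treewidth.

A width-3 tree decomposition is:
Bags: B1 = {d, g, h, i}  B2 = {d, f, g, h}  B3 = {d, e, g, h}  B4 = {d, e, h, j}  B5 = {c, d, e, j}  B6 = {c, d, j, k}  B7 = {a, c, d, j}  B8 = {a, b, c, j}
Tree: B1–B2, B1–B3, B3–B4, B4–B5, B5–B6, B5–B7, B7–B8
The largest bag has 4 vertices, giving width 3; this decomposition certifies tw(G) ≤ 3. For the lower bound, the 4 vertices {d, e, g, h} are pairwise adjacent, and any tree decomposition puts a clique entirely inside one bag — forcing width ≥ 3. Combining the bounds, tw(G) = 3.

3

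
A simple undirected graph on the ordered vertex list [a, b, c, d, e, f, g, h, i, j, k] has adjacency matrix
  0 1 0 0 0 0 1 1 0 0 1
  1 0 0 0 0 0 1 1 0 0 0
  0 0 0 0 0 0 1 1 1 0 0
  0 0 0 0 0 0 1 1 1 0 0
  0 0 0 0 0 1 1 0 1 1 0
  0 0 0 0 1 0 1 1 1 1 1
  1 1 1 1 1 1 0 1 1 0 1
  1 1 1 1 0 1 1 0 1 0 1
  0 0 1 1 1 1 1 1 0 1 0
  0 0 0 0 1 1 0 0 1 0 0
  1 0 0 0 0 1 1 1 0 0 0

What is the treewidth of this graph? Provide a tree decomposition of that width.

Every bag has size at most 4, so the width is 4 − 1 = 3 and tw(G) ≤ 3. Conversely, {e, f, g, i} is a clique of size 4, and the vertices of any clique must share a bag in every tree decomposition; so some bag has ≥ 4 vertices and tw(G) ≥ 3. The upper and lower bounds meet at 3, so that is the treewidth.

Treewidth 3.
One optimal decomposition is:
Bags: B1 = {e, f, i, j}  B2 = {e, f, g, i}  B3 = {f, g, h, i}  B4 = {f, g, h, k}  B5 = {c, g, h, i}  B6 = {a, g, h, k}  B7 = {a, b, g, h}  B8 = {d, g, h, i}
Tree: B1–B2, B2–B3, B3–B4, B3–B5, B4–B6, B6–B7, B3–B8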